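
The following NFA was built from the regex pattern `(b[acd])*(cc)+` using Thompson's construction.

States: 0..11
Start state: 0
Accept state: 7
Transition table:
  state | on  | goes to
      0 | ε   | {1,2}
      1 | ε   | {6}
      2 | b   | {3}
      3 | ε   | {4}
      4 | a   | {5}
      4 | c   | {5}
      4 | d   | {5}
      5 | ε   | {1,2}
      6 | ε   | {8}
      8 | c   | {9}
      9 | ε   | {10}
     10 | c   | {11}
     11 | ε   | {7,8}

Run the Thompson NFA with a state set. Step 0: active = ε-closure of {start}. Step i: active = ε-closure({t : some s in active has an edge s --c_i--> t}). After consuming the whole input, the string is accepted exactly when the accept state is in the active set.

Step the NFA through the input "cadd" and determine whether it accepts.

S₀ = ε-closure({0}) = {0,1,2,6,8}
'c' @ 1: {9,10}
'a' @ 2: {}  — dead — no transitions
rest 'dd' ignored (set empty)
end set {} — state 7 not in

Answer: REJECT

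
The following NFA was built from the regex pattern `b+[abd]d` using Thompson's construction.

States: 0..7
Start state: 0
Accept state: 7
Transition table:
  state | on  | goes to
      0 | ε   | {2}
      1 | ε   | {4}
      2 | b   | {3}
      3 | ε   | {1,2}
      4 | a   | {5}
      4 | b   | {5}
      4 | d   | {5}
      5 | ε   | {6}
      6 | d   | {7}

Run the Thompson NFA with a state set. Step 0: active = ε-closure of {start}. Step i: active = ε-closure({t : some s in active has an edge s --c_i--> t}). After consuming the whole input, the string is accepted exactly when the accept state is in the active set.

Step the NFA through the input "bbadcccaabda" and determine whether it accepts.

Answer: REJECT

Steps:
initial (ε-close {0}): {0,2}
'b' @ 1: {1,2,3,4}
'b' @ 2: {1,2,3,4,5,6}
'a' @ 3: {5,6}
'd' @ 4: {7}  ✓accept
'c' @ 5: {}  — state set empty
rest 'ccaabda' ignored (set empty)
final: {}; accept 7 not in set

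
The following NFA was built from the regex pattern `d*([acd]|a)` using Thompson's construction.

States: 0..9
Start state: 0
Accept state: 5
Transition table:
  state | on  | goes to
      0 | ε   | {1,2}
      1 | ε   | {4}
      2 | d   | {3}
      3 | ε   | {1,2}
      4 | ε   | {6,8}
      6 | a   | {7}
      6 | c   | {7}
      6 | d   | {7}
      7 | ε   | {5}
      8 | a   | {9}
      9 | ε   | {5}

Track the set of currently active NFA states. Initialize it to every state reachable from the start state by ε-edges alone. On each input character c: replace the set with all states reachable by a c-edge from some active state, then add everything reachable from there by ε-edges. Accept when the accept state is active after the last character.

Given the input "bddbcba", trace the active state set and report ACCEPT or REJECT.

initial (ε-close {0}): {0,1,2,4,6,8}
'b' @ 1: {}  — dead — no transitions
rest 'ddbcba' ignored (set empty)
after full input: {}  (accept=5 not in)

Answer: REJECT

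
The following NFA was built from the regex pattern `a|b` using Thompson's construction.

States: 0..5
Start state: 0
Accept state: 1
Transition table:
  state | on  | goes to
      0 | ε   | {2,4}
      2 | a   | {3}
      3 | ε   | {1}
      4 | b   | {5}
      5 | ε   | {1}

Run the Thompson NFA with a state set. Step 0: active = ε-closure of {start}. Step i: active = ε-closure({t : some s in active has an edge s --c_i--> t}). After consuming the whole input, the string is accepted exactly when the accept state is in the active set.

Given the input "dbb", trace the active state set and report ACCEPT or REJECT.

initial (ε-close {0}): {0,2,4}
'd' @ 1: {}  — dead — no transitions
rest 'bb' ignored (set empty)
end set {} — state 1 not in

Answer: REJECT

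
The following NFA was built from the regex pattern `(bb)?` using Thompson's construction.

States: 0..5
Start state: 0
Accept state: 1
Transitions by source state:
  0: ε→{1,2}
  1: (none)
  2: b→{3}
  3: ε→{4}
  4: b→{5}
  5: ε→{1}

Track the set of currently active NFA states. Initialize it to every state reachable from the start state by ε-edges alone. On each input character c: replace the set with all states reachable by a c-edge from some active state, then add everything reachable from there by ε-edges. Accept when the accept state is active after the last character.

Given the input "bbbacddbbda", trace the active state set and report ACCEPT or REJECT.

Answer: REJECT

Trace:
S₀ = ε-closure({0}) = {0,1,2}
'b' @ 1: {3,4}
'b' @ 2: {1,5}  [accepting]
'b' @ 3: {}  — no active states
rest 'acddbbda' ignored (set empty)
end set {} — state 1 not in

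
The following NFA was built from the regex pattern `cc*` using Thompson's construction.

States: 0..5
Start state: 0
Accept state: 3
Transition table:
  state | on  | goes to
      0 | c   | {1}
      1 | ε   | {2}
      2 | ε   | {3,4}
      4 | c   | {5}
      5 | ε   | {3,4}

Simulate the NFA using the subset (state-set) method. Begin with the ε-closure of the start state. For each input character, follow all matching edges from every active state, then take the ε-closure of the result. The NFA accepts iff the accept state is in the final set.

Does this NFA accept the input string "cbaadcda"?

S₀ = ε-closure({0}) = {0}
'c' @ 1: {1,2,3,4}  ✓accept
'b' @ 2: {}  — state set empty
rest 'aadcda' ignored (set empty)
end set {} — state 3 not in

Answer: REJECT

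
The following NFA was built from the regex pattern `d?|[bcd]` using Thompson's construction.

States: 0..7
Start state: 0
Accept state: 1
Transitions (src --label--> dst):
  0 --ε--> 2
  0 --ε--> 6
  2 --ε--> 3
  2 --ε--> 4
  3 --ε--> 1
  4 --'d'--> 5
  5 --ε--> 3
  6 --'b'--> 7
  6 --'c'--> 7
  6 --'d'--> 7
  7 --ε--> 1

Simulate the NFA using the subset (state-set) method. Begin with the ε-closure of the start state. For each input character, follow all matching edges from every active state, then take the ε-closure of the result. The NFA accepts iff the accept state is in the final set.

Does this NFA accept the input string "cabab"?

Answer: REJECT

Derivation:
start: ε-closure({0}) = {0,1,2,3,4,6}
'c' @ 1: {1,7}  [accepting]
'a' @ 2: {}  — dead — no transitions
rest 'bab' ignored (set empty)
final: {}; accept 1 not in set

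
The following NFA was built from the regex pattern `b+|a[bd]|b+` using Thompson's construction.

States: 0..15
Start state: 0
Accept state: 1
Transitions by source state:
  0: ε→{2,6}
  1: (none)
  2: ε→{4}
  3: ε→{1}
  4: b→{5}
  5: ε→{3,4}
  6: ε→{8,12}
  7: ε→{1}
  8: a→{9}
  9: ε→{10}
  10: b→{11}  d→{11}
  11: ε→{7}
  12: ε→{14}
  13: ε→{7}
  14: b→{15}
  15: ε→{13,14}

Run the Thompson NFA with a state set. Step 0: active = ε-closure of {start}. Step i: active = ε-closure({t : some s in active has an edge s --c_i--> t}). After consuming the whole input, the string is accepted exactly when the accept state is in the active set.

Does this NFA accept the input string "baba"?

Answer: REJECT

Derivation:
S₀ = ε-closure({0}) = {0,2,4,6,8,12,14}
'b' @ 1: {1,3,4,5,7,13,14,15}  (accept∈set)
'a' @ 2: {}  — dead — no transitions
rest 'ba' ignored (set empty)
after full input: {}  (accept=1 not in)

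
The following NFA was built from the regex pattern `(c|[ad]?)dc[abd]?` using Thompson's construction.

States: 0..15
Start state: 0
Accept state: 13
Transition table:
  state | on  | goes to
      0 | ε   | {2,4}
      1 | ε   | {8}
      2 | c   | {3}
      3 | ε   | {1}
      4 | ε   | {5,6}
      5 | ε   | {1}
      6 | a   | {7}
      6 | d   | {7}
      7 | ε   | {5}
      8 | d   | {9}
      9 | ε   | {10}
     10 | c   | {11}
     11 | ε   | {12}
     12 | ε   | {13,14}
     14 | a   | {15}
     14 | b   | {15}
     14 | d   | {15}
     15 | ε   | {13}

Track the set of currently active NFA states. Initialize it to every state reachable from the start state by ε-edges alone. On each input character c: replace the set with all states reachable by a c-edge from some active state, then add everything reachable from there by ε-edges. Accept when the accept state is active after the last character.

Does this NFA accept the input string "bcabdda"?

Answer: REJECT

Trace:
start: ε-closure({0}) = {0,1,2,4,5,6,8}
'b' @ 1: {}  — no active states
rest 'cabdda' ignored (set empty)
after full input: {}  (accept=13 not in)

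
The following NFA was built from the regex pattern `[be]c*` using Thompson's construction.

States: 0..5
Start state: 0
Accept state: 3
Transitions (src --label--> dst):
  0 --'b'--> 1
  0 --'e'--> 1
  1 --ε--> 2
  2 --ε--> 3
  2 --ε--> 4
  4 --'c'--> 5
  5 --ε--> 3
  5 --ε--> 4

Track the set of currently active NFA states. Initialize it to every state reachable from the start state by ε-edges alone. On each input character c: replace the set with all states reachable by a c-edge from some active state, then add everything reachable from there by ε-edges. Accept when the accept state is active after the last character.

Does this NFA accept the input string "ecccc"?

Answer: ACCEPT

Trace:
initial (ε-close {0}): {0}
'e' @ 1: {1,2,3,4}  ✓accept
'c' @ 2: {3,4,5}  ✓accept
'c' @ 3: {3,4,5}  ✓accept
'c' @ 4: {3,4,5}  ✓accept
'c' @ 5: {3,4,5}  ✓accept
after full input: {3,4,5}  (accept=3 in)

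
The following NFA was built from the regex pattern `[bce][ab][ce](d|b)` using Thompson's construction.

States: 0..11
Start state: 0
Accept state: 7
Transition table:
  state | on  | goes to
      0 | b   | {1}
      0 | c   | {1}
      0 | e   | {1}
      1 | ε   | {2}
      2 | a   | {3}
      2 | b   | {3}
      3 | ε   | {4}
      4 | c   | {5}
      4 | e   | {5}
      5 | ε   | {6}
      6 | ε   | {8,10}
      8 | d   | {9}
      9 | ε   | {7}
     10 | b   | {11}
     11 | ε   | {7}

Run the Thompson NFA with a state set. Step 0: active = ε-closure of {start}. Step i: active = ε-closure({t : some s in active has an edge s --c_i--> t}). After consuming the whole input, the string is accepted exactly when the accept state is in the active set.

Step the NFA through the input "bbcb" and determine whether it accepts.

initial (ε-close {0}): {0}
'b' @ 1: {1,2}
'b' @ 2: {3,4}
'c' @ 3: {5,6,8,10}
'b' @ 4: {7,11}  (accept∈set)
end set {7,11} — state 7 in

Answer: ACCEPT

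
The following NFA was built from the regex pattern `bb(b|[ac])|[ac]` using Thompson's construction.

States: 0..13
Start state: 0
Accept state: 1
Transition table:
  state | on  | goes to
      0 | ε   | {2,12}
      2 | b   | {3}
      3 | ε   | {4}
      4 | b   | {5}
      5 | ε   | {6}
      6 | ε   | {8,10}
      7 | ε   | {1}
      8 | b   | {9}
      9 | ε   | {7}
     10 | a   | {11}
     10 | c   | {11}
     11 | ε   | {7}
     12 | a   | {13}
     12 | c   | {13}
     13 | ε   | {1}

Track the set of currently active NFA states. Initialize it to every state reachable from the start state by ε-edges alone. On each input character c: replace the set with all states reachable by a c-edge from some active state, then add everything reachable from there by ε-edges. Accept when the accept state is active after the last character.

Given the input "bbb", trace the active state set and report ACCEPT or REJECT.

Answer: ACCEPT

Steps:
start: ε-closure({0}) = {0,2,12}
'b' @ 1: {3,4}
'b' @ 2: {5,6,8,10}
'b' @ 3: {1,7,9}  (accept∈set)
after full input: {1,7,9}  (accept=1 in)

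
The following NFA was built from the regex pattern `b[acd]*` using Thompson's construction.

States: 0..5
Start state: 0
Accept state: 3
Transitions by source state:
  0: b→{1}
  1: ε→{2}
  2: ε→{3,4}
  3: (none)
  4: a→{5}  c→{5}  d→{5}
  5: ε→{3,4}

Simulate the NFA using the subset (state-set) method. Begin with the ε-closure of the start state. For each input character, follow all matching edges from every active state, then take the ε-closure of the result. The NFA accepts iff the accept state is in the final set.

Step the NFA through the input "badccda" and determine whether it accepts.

S₀ = ε-closure({0}) = {0}
'b' @ 1: {1,2,3,4}  ✓accept
'a' @ 2: {3,4,5}  ✓accept
'd' @ 3: {3,4,5}  ✓accept
'c' @ 4: {3,4,5}  ✓accept
'c' @ 5: {3,4,5}  ✓accept
'd' @ 6: {3,4,5}  ✓accept
'a' @ 7: {3,4,5}  ✓accept
after full input: {3,4,5}  (accept=3 in)

Answer: ACCEPT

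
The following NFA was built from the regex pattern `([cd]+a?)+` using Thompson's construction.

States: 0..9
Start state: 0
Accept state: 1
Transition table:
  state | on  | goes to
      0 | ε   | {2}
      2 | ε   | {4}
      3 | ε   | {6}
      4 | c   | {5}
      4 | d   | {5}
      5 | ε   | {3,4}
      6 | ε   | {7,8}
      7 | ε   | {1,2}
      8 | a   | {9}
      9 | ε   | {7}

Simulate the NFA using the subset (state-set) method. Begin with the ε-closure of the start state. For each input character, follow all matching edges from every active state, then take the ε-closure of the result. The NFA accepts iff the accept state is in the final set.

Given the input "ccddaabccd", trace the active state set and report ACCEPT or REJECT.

S₀ = ε-closure({0}) = {0,2,4}
'c' @ 1: {1,2,3,4,5,6,7,8}  ✓accept
'c' @ 2: {1,2,3,4,5,6,7,8}  ✓accept
'd' @ 3: {1,2,3,4,5,6,7,8}  ✓accept
'd' @ 4: {1,2,3,4,5,6,7,8}  ✓accept
'a' @ 5: {1,2,4,7,9}  ✓accept
'a' @ 6: {}  — dead — no transitions
rest 'bccd' ignored (set empty)
final: {}; accept 1 not in set

Answer: REJECT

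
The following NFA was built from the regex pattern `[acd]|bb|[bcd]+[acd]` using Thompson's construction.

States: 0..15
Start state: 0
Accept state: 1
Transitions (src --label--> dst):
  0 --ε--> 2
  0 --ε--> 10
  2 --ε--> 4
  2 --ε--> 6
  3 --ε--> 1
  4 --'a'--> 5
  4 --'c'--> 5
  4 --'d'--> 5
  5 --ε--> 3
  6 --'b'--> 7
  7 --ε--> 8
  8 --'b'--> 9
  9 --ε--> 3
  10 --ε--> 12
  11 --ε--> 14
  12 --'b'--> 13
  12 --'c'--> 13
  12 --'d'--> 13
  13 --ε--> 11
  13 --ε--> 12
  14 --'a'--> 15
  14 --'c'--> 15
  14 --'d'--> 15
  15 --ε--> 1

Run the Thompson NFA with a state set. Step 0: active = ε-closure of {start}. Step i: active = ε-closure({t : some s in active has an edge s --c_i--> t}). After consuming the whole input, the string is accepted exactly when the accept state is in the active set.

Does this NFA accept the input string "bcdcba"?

start: ε-closure({0}) = {0,2,4,6,10,12}
'b' @ 1: {7,8,11,12,13,14}
'c' @ 2: {1,11,12,13,14,15}  [accepting]
'd' @ 3: {1,11,12,13,14,15}  [accepting]
'c' @ 4: {1,11,12,13,14,15}  [accepting]
'b' @ 5: {11,12,13,14}
'a' @ 6: {1,15}  [accepting]
final: {1,15}; accept 1 in set

Answer: ACCEPT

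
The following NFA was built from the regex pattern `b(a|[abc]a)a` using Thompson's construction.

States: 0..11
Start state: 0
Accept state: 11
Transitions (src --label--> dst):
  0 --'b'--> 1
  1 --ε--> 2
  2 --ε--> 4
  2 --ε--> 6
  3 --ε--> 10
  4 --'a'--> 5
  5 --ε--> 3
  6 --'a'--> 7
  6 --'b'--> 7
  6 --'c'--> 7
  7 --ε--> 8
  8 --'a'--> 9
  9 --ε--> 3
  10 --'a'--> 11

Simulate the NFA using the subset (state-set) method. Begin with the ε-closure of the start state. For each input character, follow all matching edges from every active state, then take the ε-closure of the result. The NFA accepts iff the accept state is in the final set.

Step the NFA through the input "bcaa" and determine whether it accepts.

Answer: ACCEPT

Derivation:
initial (ε-close {0}): {0}
'b' @ 1: {1,2,4,6}
'c' @ 2: {7,8}
'a' @ 3: {3,9,10}
'a' @ 4: {11}  [accepting]
end set {11} — state 11 in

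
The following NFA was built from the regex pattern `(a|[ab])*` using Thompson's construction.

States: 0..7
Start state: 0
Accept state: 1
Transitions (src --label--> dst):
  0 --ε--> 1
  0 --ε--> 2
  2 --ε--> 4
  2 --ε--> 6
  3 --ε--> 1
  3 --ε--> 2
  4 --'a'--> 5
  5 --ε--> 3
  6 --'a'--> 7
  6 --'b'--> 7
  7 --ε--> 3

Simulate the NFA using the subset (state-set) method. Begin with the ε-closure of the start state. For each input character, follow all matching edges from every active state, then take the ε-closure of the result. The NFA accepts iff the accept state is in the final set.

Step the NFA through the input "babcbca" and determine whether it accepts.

Answer: REJECT

Derivation:
S₀ = ε-closure({0}) = {0,1,2,4,6}
'b' @ 1: {1,2,3,4,6,7}  [accepting]
'a' @ 2: {1,2,3,4,5,6,7}  [accepting]
'b' @ 3: {1,2,3,4,6,7}  [accepting]
'c' @ 4: {}  — state set empty
rest 'bca' ignored (set empty)
after full input: {}  (accept=1 not in)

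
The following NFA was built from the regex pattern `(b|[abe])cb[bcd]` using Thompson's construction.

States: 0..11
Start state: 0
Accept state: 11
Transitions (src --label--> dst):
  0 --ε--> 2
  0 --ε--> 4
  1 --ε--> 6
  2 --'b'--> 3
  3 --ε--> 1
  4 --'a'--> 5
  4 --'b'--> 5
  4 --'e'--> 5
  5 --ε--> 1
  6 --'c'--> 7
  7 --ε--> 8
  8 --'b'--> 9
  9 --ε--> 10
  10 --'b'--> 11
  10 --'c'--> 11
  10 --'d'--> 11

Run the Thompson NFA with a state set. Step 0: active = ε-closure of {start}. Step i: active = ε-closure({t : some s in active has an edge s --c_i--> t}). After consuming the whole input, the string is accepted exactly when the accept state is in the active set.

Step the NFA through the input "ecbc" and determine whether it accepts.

Answer: ACCEPT

Steps:
start: ε-closure({0}) = {0,2,4}
'e' @ 1: {1,5,6}
'c' @ 2: {7,8}
'b' @ 3: {9,10}
'c' @ 4: {11}  (accept∈set)
end set {11} — state 11 in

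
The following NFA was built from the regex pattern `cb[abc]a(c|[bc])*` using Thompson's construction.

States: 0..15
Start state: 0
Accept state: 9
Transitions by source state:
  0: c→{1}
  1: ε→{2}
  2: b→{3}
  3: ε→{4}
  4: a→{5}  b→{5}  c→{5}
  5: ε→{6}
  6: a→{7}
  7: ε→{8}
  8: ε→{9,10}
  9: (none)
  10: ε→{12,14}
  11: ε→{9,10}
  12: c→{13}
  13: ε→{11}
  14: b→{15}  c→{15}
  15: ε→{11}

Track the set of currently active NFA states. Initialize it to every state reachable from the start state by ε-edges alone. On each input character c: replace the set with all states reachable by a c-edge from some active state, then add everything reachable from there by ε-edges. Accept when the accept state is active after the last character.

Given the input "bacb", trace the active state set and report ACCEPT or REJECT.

start: ε-closure({0}) = {0}
'b' @ 1: {}  — state set empty
rest 'acb' ignored (set empty)
end set {} — state 9 not in

Answer: REJECT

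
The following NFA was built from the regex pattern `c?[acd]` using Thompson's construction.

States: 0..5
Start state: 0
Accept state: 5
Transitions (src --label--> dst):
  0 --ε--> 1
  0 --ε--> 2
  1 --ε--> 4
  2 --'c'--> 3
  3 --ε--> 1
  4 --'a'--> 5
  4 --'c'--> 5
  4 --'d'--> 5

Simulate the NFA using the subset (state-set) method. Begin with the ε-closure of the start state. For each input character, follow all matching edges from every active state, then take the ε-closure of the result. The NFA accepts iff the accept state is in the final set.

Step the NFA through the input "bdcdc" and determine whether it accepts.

S₀ = ε-closure({0}) = {0,1,2,4}
'b' @ 1: {}  — dead — no transitions
rest 'dcdc' ignored (set empty)
end set {} — state 5 not in

Answer: REJECT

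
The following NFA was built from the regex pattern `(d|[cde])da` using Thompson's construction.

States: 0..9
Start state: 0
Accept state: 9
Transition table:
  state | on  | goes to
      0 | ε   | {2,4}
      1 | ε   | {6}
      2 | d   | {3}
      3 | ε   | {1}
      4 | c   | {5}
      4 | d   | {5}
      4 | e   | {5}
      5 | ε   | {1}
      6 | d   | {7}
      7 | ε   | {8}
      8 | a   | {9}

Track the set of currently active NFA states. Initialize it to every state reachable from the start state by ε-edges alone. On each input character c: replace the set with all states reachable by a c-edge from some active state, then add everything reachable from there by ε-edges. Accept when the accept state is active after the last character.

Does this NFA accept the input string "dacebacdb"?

S₀ = ε-closure({0}) = {0,2,4}
'd' @ 1: {1,3,5,6}
'a' @ 2: {}  — no active states
rest 'cebacdb' ignored (set empty)
final: {}; accept 9 not in set

Answer: REJECT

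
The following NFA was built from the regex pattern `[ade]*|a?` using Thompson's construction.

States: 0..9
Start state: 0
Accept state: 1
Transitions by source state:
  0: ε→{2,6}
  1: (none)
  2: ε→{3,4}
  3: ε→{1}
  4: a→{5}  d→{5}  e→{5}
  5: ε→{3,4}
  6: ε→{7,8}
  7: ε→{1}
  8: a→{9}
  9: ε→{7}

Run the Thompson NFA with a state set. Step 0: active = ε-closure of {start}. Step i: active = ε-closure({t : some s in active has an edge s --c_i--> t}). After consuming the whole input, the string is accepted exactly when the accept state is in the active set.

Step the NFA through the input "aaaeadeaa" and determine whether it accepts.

S₀ = ε-closure({0}) = {0,1,2,3,4,6,7,8}
'a' @ 1: {1,3,4,5,7,9}  (accept∈set)
'a' @ 2: {1,3,4,5}  (accept∈set)
'a' @ 3: {1,3,4,5}  (accept∈set)
'e' @ 4: {1,3,4,5}  (accept∈set)
'a' @ 5: {1,3,4,5}  (accept∈set)
'd' @ 6: {1,3,4,5}  (accept∈set)
'e' @ 7: {1,3,4,5}  (accept∈set)
'a' @ 8: {1,3,4,5}  (accept∈set)
'a' @ 9: {1,3,4,5}  (accept∈set)
final: {1,3,4,5}; accept 1 in set

Answer: ACCEPT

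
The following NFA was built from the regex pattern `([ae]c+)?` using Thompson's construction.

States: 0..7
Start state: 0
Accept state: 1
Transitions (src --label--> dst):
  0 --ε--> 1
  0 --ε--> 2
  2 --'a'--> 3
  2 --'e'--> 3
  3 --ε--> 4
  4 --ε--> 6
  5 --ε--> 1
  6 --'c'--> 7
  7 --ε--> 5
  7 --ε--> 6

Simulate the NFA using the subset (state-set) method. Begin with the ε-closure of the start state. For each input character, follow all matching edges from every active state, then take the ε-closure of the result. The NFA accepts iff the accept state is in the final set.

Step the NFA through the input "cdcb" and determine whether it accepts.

Answer: REJECT

Trace:
start: ε-closure({0}) = {0,1,2}
'c' @ 1: {}  — dead — no transitions
rest 'dcb' ignored (set empty)
end set {} — state 1 not in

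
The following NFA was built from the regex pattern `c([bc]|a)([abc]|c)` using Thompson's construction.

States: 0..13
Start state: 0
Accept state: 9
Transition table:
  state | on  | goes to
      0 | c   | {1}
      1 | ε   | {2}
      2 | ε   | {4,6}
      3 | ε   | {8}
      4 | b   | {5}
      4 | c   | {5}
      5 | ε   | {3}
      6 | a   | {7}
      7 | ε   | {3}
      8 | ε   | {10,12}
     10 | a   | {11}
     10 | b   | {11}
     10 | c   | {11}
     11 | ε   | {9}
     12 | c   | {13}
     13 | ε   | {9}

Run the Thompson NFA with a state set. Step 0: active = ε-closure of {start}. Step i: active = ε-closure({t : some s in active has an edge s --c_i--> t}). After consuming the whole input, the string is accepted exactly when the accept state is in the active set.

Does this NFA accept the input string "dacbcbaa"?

start: ε-closure({0}) = {0}
'd' @ 1: {}  — dead — no transitions
rest 'acbcbaa' ignored (set empty)
final: {}; accept 9 not in set

Answer: REJECT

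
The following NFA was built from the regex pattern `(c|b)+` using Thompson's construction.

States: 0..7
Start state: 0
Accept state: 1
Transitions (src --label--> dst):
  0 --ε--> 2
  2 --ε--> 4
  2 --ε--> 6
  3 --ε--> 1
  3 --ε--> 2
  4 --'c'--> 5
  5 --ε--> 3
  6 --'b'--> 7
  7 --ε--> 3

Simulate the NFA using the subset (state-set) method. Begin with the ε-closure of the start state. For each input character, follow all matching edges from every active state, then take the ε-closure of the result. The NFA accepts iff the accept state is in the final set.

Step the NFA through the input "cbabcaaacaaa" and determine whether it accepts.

start: ε-closure({0}) = {0,2,4,6}
'c' @ 1: {1,2,3,4,5,6}  ✓accept
'b' @ 2: {1,2,3,4,6,7}  ✓accept
'a' @ 3: {}  — dead — no transitions
rest 'bcaaacaaa' ignored (set empty)
final: {}; accept 1 not in set

Answer: REJECT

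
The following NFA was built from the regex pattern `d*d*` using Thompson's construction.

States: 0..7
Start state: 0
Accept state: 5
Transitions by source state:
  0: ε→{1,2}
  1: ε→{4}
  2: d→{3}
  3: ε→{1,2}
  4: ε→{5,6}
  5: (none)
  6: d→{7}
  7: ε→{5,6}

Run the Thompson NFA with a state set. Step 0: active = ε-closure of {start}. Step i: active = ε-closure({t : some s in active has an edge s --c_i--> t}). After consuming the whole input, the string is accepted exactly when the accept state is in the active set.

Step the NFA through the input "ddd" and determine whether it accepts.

start: ε-closure({0}) = {0,1,2,4,5,6}
'd' @ 1: {1,2,3,4,5,6,7}  [accepting]
'd' @ 2: {1,2,3,4,5,6,7}  [accepting]
'd' @ 3: {1,2,3,4,5,6,7}  [accepting]
end set {1,2,3,4,5,6,7} — state 5 in

Answer: ACCEPT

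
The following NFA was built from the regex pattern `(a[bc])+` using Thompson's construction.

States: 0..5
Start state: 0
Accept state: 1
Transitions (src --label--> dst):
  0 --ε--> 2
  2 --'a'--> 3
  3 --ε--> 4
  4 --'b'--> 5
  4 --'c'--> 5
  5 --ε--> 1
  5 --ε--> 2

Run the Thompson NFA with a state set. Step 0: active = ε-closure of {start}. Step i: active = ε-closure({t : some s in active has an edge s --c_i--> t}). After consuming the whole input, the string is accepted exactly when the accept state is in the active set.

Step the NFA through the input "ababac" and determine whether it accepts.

Answer: ACCEPT

Steps:
initial (ε-close {0}): {0,2}
'a' @ 1: {3,4}
'b' @ 2: {1,2,5}  [accepting]
'a' @ 3: {3,4}
'b' @ 4: {1,2,5}  [accepting]
'a' @ 5: {3,4}
'c' @ 6: {1,2,5}  [accepting]
end set {1,2,5} — state 1 in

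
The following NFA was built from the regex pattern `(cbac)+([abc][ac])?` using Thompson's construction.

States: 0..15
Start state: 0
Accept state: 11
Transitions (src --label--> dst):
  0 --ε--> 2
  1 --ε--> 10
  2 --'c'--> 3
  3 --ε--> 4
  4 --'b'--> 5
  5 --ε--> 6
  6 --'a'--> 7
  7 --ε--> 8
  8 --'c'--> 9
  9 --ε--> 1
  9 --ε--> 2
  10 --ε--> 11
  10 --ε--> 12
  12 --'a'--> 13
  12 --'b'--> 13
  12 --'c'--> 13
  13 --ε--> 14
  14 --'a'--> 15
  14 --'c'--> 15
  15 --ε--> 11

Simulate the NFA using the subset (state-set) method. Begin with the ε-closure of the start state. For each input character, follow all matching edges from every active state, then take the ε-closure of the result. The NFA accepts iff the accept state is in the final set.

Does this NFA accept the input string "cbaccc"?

start: ε-closure({0}) = {0,2}
'c' @ 1: {3,4}
'b' @ 2: {5,6}
'a' @ 3: {7,8}
'c' @ 4: {1,2,9,10,11,12}  (accept∈set)
'c' @ 5: {3,4,13,14}
'c' @ 6: {11,15}  (accept∈set)
end set {11,15} — state 11 in

Answer: ACCEPT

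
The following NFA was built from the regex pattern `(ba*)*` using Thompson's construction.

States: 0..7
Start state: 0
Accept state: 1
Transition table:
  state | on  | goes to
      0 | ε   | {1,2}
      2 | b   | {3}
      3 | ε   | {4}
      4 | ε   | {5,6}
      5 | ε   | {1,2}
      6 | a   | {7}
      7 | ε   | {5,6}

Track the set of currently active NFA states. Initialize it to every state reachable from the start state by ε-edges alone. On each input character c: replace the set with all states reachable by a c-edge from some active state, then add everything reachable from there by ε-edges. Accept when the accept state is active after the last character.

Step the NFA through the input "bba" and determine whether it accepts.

start: ε-closure({0}) = {0,1,2}
'b' @ 1: {1,2,3,4,5,6}  [accepting]
'b' @ 2: {1,2,3,4,5,6}  [accepting]
'a' @ 3: {1,2,5,6,7}  [accepting]
final: {1,2,5,6,7}; accept 1 in set

Answer: ACCEPT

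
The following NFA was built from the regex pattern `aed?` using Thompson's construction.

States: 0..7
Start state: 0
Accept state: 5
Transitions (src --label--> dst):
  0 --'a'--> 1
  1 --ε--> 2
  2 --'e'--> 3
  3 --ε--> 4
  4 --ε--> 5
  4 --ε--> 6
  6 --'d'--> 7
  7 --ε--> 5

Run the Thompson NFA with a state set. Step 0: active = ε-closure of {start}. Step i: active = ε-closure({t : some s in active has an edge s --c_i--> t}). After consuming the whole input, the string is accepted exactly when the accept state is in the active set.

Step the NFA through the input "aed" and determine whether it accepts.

Answer: ACCEPT

Steps:
start: ε-closure({0}) = {0}
'a' @ 1: {1,2}
'e' @ 2: {3,4,5,6}  (accept∈set)
'd' @ 3: {5,7}  (accept∈set)
final: {5,7}; accept 5 in set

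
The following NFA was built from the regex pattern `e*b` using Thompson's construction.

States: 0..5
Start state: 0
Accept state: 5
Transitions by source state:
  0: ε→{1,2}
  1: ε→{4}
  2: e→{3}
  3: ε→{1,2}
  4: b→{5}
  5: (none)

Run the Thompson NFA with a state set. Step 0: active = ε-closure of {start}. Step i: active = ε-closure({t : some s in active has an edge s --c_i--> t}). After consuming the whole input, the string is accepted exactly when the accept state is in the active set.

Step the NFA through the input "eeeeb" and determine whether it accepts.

start: ε-closure({0}) = {0,1,2,4}
'e' @ 1: {1,2,3,4}
'e' @ 2: {1,2,3,4}
'e' @ 3: {1,2,3,4}
'e' @ 4: {1,2,3,4}
'b' @ 5: {5}  ✓accept
after full input: {5}  (accept=5 in)

Answer: ACCEPT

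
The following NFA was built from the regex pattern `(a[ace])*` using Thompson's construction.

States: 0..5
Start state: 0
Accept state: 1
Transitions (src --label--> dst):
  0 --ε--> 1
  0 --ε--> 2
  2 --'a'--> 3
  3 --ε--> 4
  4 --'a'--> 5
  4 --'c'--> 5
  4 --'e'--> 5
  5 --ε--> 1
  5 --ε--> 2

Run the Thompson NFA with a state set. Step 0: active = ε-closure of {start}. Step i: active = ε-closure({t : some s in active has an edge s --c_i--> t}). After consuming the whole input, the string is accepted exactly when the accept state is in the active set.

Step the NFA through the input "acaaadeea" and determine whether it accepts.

Answer: REJECT

Steps:
initial (ε-close {0}): {0,1,2}
'a' @ 1: {3,4}
'c' @ 2: {1,2,5}  ✓accept
'a' @ 3: {3,4}
'a' @ 4: {1,2,5}  ✓accept
'a' @ 5: {3,4}
'd' @ 6: {}  — no active states
rest 'eea' ignored (set empty)
after full input: {}  (accept=1 not in)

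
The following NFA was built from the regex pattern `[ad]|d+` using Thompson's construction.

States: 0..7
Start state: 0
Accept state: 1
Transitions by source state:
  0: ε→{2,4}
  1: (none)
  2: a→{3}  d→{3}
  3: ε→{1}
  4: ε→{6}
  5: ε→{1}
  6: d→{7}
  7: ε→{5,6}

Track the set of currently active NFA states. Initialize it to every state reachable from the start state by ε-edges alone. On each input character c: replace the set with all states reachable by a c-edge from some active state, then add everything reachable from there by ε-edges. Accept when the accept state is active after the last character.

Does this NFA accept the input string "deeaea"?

Answer: REJECT

Derivation:
start: ε-closure({0}) = {0,2,4,6}
'd' @ 1: {1,3,5,6,7}  ✓accept
'e' @ 2: {}  — dead — no transitions
rest 'eaea' ignored (set empty)
final: {}; accept 1 not in set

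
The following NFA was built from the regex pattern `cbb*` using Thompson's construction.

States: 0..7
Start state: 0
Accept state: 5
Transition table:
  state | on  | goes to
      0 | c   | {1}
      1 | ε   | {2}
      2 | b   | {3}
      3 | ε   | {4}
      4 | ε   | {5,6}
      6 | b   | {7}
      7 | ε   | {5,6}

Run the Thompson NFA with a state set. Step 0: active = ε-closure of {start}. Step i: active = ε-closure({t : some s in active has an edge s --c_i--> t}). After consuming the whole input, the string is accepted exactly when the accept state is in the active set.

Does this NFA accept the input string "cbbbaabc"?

S₀ = ε-closure({0}) = {0}
'c' @ 1: {1,2}
'b' @ 2: {3,4,5,6}  (accept∈set)
'b' @ 3: {5,6,7}  (accept∈set)
'b' @ 4: {5,6,7}  (accept∈set)
'a' @ 5: {}  — state set empty
rest 'abc' ignored (set empty)
after full input: {}  (accept=5 not in)

Answer: REJECT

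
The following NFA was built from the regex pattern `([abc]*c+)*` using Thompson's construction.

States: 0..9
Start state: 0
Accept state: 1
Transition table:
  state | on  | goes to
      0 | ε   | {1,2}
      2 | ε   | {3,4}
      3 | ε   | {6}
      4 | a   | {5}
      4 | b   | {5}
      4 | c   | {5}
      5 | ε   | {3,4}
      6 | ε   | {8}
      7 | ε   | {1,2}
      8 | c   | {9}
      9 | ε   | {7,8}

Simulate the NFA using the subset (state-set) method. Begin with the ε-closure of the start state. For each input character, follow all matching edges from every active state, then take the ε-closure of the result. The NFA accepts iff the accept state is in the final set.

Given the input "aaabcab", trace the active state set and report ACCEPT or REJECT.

Answer: REJECT

Trace:
initial (ε-close {0}): {0,1,2,3,4,6,8}
'a' @ 1: {3,4,5,6,8}
'a' @ 2: {3,4,5,6,8}
'a' @ 3: {3,4,5,6,8}
'b' @ 4: {3,4,5,6,8}
'c' @ 5: {1,2,3,4,5,6,7,8,9}  ✓accept
'a' @ 6: {3,4,5,6,8}
'b' @ 7: {3,4,5,6,8}
after full input: {3,4,5,6,8}  (accept=1 not in)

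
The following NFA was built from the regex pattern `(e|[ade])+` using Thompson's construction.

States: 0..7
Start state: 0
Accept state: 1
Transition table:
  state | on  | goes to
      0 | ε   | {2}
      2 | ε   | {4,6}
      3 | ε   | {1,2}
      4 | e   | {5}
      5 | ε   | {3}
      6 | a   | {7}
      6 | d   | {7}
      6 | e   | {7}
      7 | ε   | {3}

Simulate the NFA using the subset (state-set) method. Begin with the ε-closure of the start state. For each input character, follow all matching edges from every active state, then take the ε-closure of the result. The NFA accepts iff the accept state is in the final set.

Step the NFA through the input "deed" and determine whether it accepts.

initial (ε-close {0}): {0,2,4,6}
'd' @ 1: {1,2,3,4,6,7}  [accepting]
'e' @ 2: {1,2,3,4,5,6,7}  [accepting]
'e' @ 3: {1,2,3,4,5,6,7}  [accepting]
'd' @ 4: {1,2,3,4,6,7}  [accepting]
final: {1,2,3,4,6,7}; accept 1 in set

Answer: ACCEPT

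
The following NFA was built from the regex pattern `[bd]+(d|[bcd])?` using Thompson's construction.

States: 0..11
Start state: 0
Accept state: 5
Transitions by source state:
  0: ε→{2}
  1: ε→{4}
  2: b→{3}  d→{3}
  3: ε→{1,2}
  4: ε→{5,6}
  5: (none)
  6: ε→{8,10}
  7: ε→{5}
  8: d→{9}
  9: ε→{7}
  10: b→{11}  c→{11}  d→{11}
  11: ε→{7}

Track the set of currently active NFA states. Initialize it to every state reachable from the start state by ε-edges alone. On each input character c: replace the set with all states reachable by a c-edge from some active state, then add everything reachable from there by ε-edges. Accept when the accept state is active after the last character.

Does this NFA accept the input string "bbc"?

Answer: ACCEPT

Trace:
start: ε-closure({0}) = {0,2}
'b' @ 1: {1,2,3,4,5,6,8,10}  [accepting]
'b' @ 2: {1,2,3,4,5,6,7,8,10,11}  [accepting]
'c' @ 3: {5,7,11}  [accepting]
end set {5,7,11} — state 5 in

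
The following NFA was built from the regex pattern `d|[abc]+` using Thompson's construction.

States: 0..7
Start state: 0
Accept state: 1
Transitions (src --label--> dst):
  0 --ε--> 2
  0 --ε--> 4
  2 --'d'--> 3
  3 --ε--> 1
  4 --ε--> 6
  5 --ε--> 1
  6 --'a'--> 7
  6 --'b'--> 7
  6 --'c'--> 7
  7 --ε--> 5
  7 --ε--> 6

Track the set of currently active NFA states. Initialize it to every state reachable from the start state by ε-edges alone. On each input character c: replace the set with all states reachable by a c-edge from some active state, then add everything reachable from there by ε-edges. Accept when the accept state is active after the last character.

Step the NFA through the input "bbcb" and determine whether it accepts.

start: ε-closure({0}) = {0,2,4,6}
'b' @ 1: {1,5,6,7}  (accept∈set)
'b' @ 2: {1,5,6,7}  (accept∈set)
'c' @ 3: {1,5,6,7}  (accept∈set)
'b' @ 4: {1,5,6,7}  (accept∈set)
final: {1,5,6,7}; accept 1 in set

Answer: ACCEPT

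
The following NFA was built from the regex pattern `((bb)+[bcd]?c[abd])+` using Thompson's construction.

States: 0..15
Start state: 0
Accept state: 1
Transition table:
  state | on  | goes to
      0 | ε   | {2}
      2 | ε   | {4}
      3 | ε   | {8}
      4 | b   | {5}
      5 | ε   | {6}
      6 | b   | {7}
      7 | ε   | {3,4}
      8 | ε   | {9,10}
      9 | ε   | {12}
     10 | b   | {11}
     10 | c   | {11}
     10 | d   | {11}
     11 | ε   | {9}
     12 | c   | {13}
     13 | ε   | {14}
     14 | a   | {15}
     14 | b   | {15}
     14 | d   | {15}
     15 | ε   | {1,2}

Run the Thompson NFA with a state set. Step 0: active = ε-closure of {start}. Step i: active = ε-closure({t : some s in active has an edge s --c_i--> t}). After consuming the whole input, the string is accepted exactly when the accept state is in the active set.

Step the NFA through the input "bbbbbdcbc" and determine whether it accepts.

Answer: REJECT

Trace:
initial (ε-close {0}): {0,2,4}
'b' @ 1: {5,6}
'b' @ 2: {3,4,7,8,9,10,12}
'b' @ 3: {5,6,9,11,12}
'b' @ 4: {3,4,7,8,9,10,12}
'b' @ 5: {5,6,9,11,12}
'd' @ 6: {}  — dead — no transitions
rest 'cbc' ignored (set empty)
end set {} — state 1 not in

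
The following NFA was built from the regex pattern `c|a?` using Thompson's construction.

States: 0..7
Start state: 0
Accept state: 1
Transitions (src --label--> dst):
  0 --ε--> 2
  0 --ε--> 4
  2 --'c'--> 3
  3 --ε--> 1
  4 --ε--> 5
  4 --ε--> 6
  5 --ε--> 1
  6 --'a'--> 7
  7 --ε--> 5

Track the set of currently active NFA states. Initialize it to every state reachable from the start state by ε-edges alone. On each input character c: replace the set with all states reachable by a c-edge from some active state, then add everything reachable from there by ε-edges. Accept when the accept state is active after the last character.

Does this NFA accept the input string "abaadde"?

Answer: REJECT

Steps:
S₀ = ε-closure({0}) = {0,1,2,4,5,6}
'a' @ 1: {1,5,7}  ✓accept
'b' @ 2: {}  — state set empty
rest 'aadde' ignored (set empty)
end set {} — state 1 not in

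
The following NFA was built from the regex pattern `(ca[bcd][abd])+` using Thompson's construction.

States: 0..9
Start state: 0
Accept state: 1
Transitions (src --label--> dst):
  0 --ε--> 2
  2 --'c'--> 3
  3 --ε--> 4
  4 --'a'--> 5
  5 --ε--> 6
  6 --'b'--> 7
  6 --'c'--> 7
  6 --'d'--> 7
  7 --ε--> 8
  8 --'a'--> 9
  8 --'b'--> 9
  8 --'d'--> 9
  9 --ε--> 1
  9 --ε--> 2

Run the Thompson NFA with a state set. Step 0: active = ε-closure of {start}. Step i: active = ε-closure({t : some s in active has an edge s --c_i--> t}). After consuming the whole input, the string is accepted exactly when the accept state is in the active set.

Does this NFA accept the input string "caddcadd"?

Answer: ACCEPT

Trace:
initial (ε-close {0}): {0,2}
'c' @ 1: {3,4}
'a' @ 2: {5,6}
'd' @ 3: {7,8}
'd' @ 4: {1,2,9}  ✓accept
'c' @ 5: {3,4}
'a' @ 6: {5,6}
'd' @ 7: {7,8}
'd' @ 8: {1,2,9}  ✓accept
final: {1,2,9}; accept 1 in set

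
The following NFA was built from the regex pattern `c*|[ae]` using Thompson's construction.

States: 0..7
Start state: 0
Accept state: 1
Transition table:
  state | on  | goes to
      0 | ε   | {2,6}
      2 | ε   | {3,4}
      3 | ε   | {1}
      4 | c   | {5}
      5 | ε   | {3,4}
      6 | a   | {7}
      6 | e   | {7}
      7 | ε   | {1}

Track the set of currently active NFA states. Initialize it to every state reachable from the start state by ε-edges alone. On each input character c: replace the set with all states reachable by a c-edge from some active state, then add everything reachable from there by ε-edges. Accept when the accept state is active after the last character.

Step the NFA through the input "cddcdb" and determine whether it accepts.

Answer: REJECT

Derivation:
start: ε-closure({0}) = {0,1,2,3,4,6}
'c' @ 1: {1,3,4,5}  ✓accept
'd' @ 2: {}  — state set empty
rest 'dcdb' ignored (set empty)
final: {}; accept 1 not in set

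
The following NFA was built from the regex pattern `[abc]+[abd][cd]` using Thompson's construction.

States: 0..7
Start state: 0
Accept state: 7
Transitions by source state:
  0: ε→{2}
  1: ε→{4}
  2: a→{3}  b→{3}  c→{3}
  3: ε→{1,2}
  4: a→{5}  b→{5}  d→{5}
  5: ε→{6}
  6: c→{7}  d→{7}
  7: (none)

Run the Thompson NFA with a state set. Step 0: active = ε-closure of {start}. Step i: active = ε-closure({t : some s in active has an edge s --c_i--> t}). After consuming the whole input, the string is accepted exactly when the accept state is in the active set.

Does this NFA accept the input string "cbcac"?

start: ε-closure({0}) = {0,2}
'c' @ 1: {1,2,3,4}
'b' @ 2: {1,2,3,4,5,6}
'c' @ 3: {1,2,3,4,7}  (accept∈set)
'a' @ 4: {1,2,3,4,5,6}
'c' @ 5: {1,2,3,4,7}  (accept∈set)
final: {1,2,3,4,7}; accept 7 in set

Answer: ACCEPT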